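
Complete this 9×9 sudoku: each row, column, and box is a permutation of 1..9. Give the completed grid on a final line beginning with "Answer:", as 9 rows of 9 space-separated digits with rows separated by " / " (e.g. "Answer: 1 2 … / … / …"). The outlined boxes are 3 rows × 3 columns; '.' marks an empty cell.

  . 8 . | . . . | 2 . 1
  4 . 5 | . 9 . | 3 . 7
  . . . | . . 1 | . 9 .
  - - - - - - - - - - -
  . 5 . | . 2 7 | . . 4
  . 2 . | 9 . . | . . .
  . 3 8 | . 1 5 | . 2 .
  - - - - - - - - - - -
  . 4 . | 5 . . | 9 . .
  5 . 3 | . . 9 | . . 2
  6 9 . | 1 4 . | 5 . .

Step 1. [r7c1∈{1,2,7,8}] in col 1, 8 fits only at r7c1 ⇒ r7c1=8.
Step 2. [r3c1∈{2,3,7}] 2 has one home in col 1: r3c1 ⇒ r3c1=2.
Step 3. [r1c1∈{3,7,9}] col 1 places 3 nowhere but r1c1 ⇒ r1c1=3.
Step 4. [r5c3∈{1,4,6,7}] in col 3, 4 fits only at r5c3 ⇒ r5c3=4.
Step 5. [r4c3∈{1,6,9}] across box 4, 6 lands solely at r4c3 ⇒ r4c3=6.
Step 6. [r3c3∈{7}] only 7 remains possible at r3c3 ⇒ r3c3=7.
Step 7. [r9c8∈{3,7,8}] in row 9, 7 fits only at r9c8. So r9c8=7.
Step 8. [r7c5∈{3,6,7}] in row 7, 7 fits only at r7c5 ⇒ r7c5=7.
Step 9. [r3c2∈{6}] r3c2's peers cover all but 6 ⇒ r3c2=6.
Step 10. [r1c6∈{4,6}] across col 6, 4 lands solely at r1c6 ⇒ r1c6=4.
Step 11. [r8c8∈{1,4,6,8}] r8c8 is the only open cell in col 8 admitting 4 ⇒ r8c8=4.
Step 12. [r7c3∈{1,2}] col 3 places 1 nowhere but r7c3. So r7c3=1.
Step 13. [r8c7∈{1,6,8}] across row 8, 1 lands solely at r8c7, so r8c7=1.
Step 14. [r4c7∈{8}] r4c7's peers cover all but 8 ⇒ r4c7=8.
Step 15. [r7c6∈{2,3,6}] 2 has one home in row 7: r7c6, so r7c6=2.
Step 16. [r4c4∈{3}] r4c4 is down to just 3, so r4c4=3.
Step 17. [r3c4∈{8}] r3c4 is down to just 8 ⇒ r3c4=8.
Step 18. [r2c6∈{6}] r2c6 is down to just 6 ⇒ r2c6=6.
Step 19. [r1c8∈{5,6}] across row 1, 6 lands solely at r1c8 ⇒ r1c8=6.
Step 20. [r7c9∈{3,6}] r7c9 is the only open cell in row 7 admitting 6, so r7c9=6.
Step 21. [r8c5∈{6,8}] 8 has one home in row 8: r8c5 ⇒ r8c5=8.
Step 22. [r5c8∈{1,3,5}] across col 8, 5 lands solely at r5c8 ⇒ r5c8=5.
Step 23. [r5c1∈{1,7}] r5c1 is the only open cell in row 5 admitting 1, so r5c1=1.
Step 24. [r6c1∈{7,9}] col 1 places 7 nowhere but r6c1. So r6c1=7.
Step 25. [r6c7∈{6}] nothing but 6 survives at r6c7 ⇒ r6c7=6.
Step 26. [r7c8∈{3}] r7c8 has the single candidate 3, so r7c8=3.
Step 27. [r3c5∈{3,5}] across row 3, 3 lands solely at r3c5. So r3c5=3.
Step 28. [r6c9∈{9}] only 9 remains possible at r6c9 ⇒ r6c9=9.
Step 29. [r5c9∈{3}] nothing but 3 survives at r5c9. So r5c9=3.
Step 30. [r4c1∈{9}] nothing but 9 survives at r4c1 ⇒ r4c1=9.
Step 31. [r1c4∈{7}] r1c4's peers cover all but 7 ⇒ r1c4=7.
Step 32. [r9c6∈{3}] r9c6's peers cover all but 3. So r9c6=3.
Step 33. [r9c9∈{8}] r9c9 is down to just 8 ⇒ r9c9=8.
Step 34. [r6c4∈{4}] r6c4 has the single candidate 4. So r6c4=4.
Step 35. [r8c4∈{6}] only 6 remains possible at r8c4. So r8c4=6.
Step 36. [r4c8∈{1}] r4c8 has the single candidate 1 ⇒ r4c8=1.
Step 37. [r1c3∈{9}] r1c3's peers cover all but 9. So r1c3=9.
Step 38. [r8c2∈{7}] r8c2's peers cover all but 7. So r8c2=7.
Step 39. [r5c7∈{7}] r5c7 has the single candidate 7 ⇒ r5c7=7.
Step 40. [r2c4∈{2}] r2c4 is down to just 2, so r2c4=2.
Step 41. [r3c9∈{5}] only 5 remains possible at r3c9 ⇒ r3c9=5.
Step 42. [r3c7∈{4}] only 4 remains possible at r3c7. So r3c7=4.
Step 43. [r2c8∈{8}] r2c8 has the single candidate 8, so r2c8=8.
Step 44. [r2c2∈{1}] r2c2 is down to just 1. So r2c2=1.
Step 45. [r9c3∈{2}] r9c3 has the single candidate 2, so r9c3=2.
Step 46. [r5c5∈{6}] only 6 remains possible at r5c5, so r5c5=6.
Step 47. [r5c6∈{8}] r5c6 has the single candidate 8. So r5c6=8.
Step 48. [r1c5∈{5}] r1c5's peers cover all but 5, so r1c5=5.

Answer: 3 8 9 7 5 4 2 6 1 / 4 1 5 2 9 6 3 8 7 / 2 6 7 8 3 1 4 9 5 / 9 5 6 3 2 7 8 1 4 / 1 2 4 9 6 8 7 5 3 / 7 3 8 4 1 5 6 2 9 / 8 4 1 5 7 2 9 3 6 / 5 7 3 6 8 9 1 4 2 / 6 9 2 1 4 3 5 7 8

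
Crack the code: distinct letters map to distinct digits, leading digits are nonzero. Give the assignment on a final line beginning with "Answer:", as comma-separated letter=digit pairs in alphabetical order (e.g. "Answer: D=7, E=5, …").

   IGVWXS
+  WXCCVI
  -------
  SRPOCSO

Step 1. [col 1: S + I ≡ O (mod 10)] no forcing yet in column 1 (carry-in 0); S=1 is free and consistent — try it ⇒ S=1.
Step 2. [col 1: S + I ≡ O (mod 10)] I=3 is one option consistent with column 1 (S + I ≡ O (mod 10), carry-in 0) — take it, so I=3.
Step 3. [col 1: S + I ≡ O (mod 10)] from column 1 (S=1, I=3, carry-in 0, digits 1,3 already taken and all letters distinct): O must equal 4. So O=4.
Step 4. [col 2: X + V ≡ S (mod 10)] no forcing yet in column 2 (carry-in 0); V=5 is free and consistent — try it. So V=5.
Step 5. [col 2: X + V ≡ S (mod 10)] in column 2 we have X+V≡S with carry-in 0; given V=5, S=1 and digits 1,3,4,5 already taken and all letters distinct, that pins X to 6, so X=6.
Step 6. [col 3: W + C ≡ C (mod 10)] from column 3 (nothing yet, carry-in 1, digits 1,3,4,5,6 already taken and all letters distinct): W must equal 9 ⇒ W=9.
Step 7. [col 3: W + C ≡ C (mod 10)] C=8 is one option consistent with column 3 (W + C ≡ C (mod 10), carry-in 1) — take it ⇒ C=8.
Step 8. [col 5: G + X ≡ P (mod 10)] from column 5 (X=6, carry-in 1, digits 1,3,4,5,6,8,9 already taken and all letters distinct): G must equal 0 ⇒ G=0.
Step 9. [col 5: G + X ≡ P (mod 10)] in column 5 we have G+X≡P with carry-in 1; given G=0, X=6 and digits 0,1,3,4,5,6,8,9 already taken and all letters distinct, that pins P to 7, so P=7.
Step 10. [col 6: I + W ≡ R (mod 10)] in column 6 we have I+W≡R with carry-in 0; given I=3, W=9 and digits 0,1,3,4,5,6,7,8,9 already taken and all letters distinct, that pins R to 2, so R=2.

Answer: C=8, G=0, I=3, O=4, P=7, R=2, S=1, V=5, W=9, X=6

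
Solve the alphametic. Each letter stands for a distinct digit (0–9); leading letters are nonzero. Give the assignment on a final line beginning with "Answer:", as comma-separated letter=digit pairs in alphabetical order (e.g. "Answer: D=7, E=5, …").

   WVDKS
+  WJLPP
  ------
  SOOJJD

Step 1. [col 1: S + P ≡ D (mod 10)] no forcing yet in column 1 (carry-in 0); D=5 is free and consistent — try it, so D=5.
Step 2. [col 1: S + P ≡ D (mod 10)] no forcing yet in column 1 (carry-in 0); P=4 is free and consistent — try it. So P=4.
Step 3. [col 1: S + P ≡ D (mod 10)] column 1 reads S+P+carry(0)=D with P=4, D=5; with digits 4,5 already taken and all letters distinct, the only value for S is 1. So S=1.
Step 4. [col 2: K + P ≡ J (mod 10)] no forcing yet in column 2 (carry-in 0); J=3 is free and consistent — try it, so J=3.
Step 5. [col 2: K + P ≡ J (mod 10)] column 2: given P=4, J=3, carry-in 0, and digits 1,3,4,5 already taken and all letters distinct, K+P≡J (mod 10) forces K=9, so K=9.
Step 6. [col 3: D + L ≡ J (mod 10)] from column 3 (D=5, J=3, carry-in 1, digits 1,3,4,5,9 already taken and all letters distinct): L must equal 7. So L=7.
Step 7. [col 4: V + J ≡ O (mod 10)] O=6 is one option consistent with column 4 (V + J ≡ O (mod 10), carry-in 1) — take it ⇒ O=6.
Step 8. [col 4: V + J ≡ O (mod 10)] column 4 reads V+J+carry(1)=O with J=3, O=6; with digits 1,3,4,5,6,7,9 already taken and all letters distinct, the only value for V is 2 ⇒ V=2.
Step 9. [col 5: W + W ≡ O (mod 10)] in column 5 we have W+W≡O with carry-in 0; given O=6 and digits 1,2,3,4,5,6,7,9 already taken and all letters distinct, that pins W to 8 ⇒ W=8.

Answer: D=5, J=3, K=9, L=7, O=6, P=4, S=1, V=2, W=8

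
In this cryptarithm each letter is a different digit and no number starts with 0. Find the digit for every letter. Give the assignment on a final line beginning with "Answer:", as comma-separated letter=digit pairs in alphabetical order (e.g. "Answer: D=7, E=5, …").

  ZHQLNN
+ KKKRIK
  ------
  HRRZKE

Step 1. [col 1: N + K ≡ E (mod 10)] no forcing yet in column 1 (carry-in 0); N=7 is free and consistent — try it. So N=7.
Step 2. [col 1: N + K ≡ E (mod 10)] no forcing yet in column 1 (carry-in 0); K=3 is free and consistent — try it. So K=3.
Step 3. [col 1: N + K ≡ E (mod 10)] column 1: given N=7, K=3, carry-in 0, and digits 3,7 already taken and all letters distinct, N+K≡E (mod 10) forces E=0 ⇒ E=0.
Step 4. [col 2: N + I ≡ K (mod 10)] in column 2 we have N+I≡K with carry-in 1; given N=7, K=3 and digits 0,3,7 already taken and all letters distinct, that pins I to 5, so I=5.
Step 5. [col 3: L + R ≡ Z (mod 10)] several values work for L in column 3 (L + R ≡ Z (mod 10), carry-in 1); try L=1 ⇒ L=1.
Step 6. [col 3: L + R ≡ Z (mod 10)] no forcing yet in column 3 (carry-in 1); Z=4 is free and consistent — try it ⇒ Z=4.
Step 7. [col 3: L + R ≡ Z (mod 10)] in column 3 we have L+R≡Z with carry-in 1; given L=1, Z=4 and digits 0,1,3,4,5,7 already taken and all letters distinct, that pins R to 2. So R=2.
Step 8. [col 4: Q + K ≡ R (mod 10)] from column 4 (K=3, R=2, carry-in 0, digits 0,1,2,3,4,5,7 already taken and all letters distinct): Q must equal 9 ⇒ Q=9.
Step 9. [col 5: H + K ≡ R (mod 10)] in column 5 we have H+K≡R with carry-in 1; given K=3, R=2 and digits 0,1,2,3,4,5,7,9 already taken and all letters distinct, that pins H to 8, so H=8.

Answer: E=0, H=8, I=5, K=3, L=1, N=7, Q=9, R=2, Z=4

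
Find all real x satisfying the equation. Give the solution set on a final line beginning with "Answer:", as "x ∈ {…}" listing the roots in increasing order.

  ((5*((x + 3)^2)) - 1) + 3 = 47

Step 1. [((5*((x + 3)^2)) - 1) + 3 = 47] +3 is outermost — subtract 3 both sides. So sub: (5*((x + 3)^2)) - 1 = 44.
Step 2. [(5*((x + 3)^2)) - 1 = 44] 1 comes off first (add 1) ⇒ sub: 5*((x + 3)^2) = 45.
Step 3. [5*((x + 3)^2) = 45] divide by the outer 5, so div: (x + 3)^2 = 9.
Step 4. [(x + 3)^2 = 9] √ both sides: 9 ≥ 0 gives two branches. So sqrt: x + 3 = 3 or -3.
Step 5. [x + 3 = 3 or -3] subtract 3: x sits inside (… + 3), so sub: x = 0 or -6.

Answer: x ∈ {-6, 0}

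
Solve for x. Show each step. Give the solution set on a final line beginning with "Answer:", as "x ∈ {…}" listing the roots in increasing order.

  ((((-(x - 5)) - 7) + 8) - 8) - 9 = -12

Step 1. [((((-(x - 5)) - 7) + 8) - 8) - 9 = -12] the outer -9 inverts by adding 9, so sub: (((-(x - 5)) - 7) + 8) - 8 = -3.
Step 2. [(((-(x - 5)) - 7) + 8) - 8 = -3] the outer -8 inverts by adding 8. So sub: ((-(x - 5)) - 7) + 8 = 5.
Step 3. [((-(x - 5)) - 7) + 8 = 5] +8 is outermost — subtract 8 both sides ⇒ sub: (-(x - 5)) - 7 = -3.
Step 4. [(-(x - 5)) - 7 = -3] add 7: x sits inside (… - 7), so sub: -(x - 5) = 4.
Step 5. [-(x - 5) = 4] flip signs both sides ⇒ neg: x - 5 = -4.
Step 6. [x - 5 = -4] peel the -5: add 5 from each side ⇒ sub: x = 1.

Answer: x ∈ {1}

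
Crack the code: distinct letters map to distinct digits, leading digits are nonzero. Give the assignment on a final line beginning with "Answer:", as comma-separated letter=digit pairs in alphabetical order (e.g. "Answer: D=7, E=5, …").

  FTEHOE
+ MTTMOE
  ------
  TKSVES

Step 1. [col 1: E + E ≡ S (mod 10)] no forcing yet in column 1 (carry-in 0); E=5 is free and consistent — try it, so E=5.
Step 2. [col 1: E + E ≡ S (mod 10)] column 1: given E=5, carry-in 0, and digits 5 already taken and all letters distinct, E+E≡S (mod 10) forces S=0, so S=0.
Step 3. [col 2: O + O ≡ E (mod 10)] several values work for O in column 2 (O + O ≡ E (mod 10), carry-in 1); try O=7. So O=7.
Step 4. [col 3: H + M ≡ V (mod 10)] several values work for H in column 3 (H + M ≡ V (mod 10), carry-in 1); try H=8, so H=8.
Step 5. [col 3: H + M ≡ V (mod 10)] M=3 is one option consistent with column 3 (H + M ≡ V (mod 10), carry-in 1) — take it ⇒ M=3.
Step 6. [col 3: H + M ≡ V (mod 10)] column 3: given H=8, M=3, carry-in 1, and digits 0,3,5,7,8 already taken and all letters distinct, H+M≡V (mod 10) forces V=2. So V=2.
Step 7. [col 4: E + T ≡ S (mod 10)] from column 4 (E=5, S=0, carry-in 1, digits 0,2,3,5,7,8 already taken and all letters distinct): T must equal 4 ⇒ T=4.
Step 8. [col 5: T + T ≡ K (mod 10)] in column 5 we have T+T≡K with carry-in 1; given T=4 and digits 0,2,3,4,5,7,8 already taken and all letters distinct, that pins K to 9, so K=9.
Step 9. [col 6: F + M ≡ T (mod 10)] from column 6 (M=3, T=4, carry-in 0, digits 0,2,3,4,5,7,8,9 already taken and all letters distinct): F must equal 1, so F=1.

Answer: E=5, F=1, H=8, K=9, M=3, O=7, S=0, T=4, V=2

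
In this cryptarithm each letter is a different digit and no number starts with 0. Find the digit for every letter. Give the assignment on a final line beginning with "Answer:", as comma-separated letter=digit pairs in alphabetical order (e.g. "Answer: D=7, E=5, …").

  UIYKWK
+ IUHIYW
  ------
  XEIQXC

Step 1. [col 1: K + W ≡ C (mod 10)] several values work for W in column 1 (K + W ≡ C (mod 10), carry-in 0); try W=1, so W=1.
Step 2. [col 1: K + W ≡ C (mod 10)] no forcing yet in column 1 (carry-in 0); K=8 is free and consistent — try it, so K=8.
Step 3. [col 1: K + W ≡ C (mod 10)] column 1: given K=8, W=1, carry-in 0, and digits 1,8 already taken and all letters distinct, K+W≡C (mod 10) forces C=9 ⇒ C=9.
Step 4. [col 2: W + Y ≡ X (mod 10)] several values work for Y in column 2 (W + Y ≡ X (mod 10), carry-in 0); try Y=4, so Y=4.
Step 5. [col 2: W + Y ≡ X (mod 10)] column 2 reads W+Y+carry(0)=X with W=1, Y=4; with digits 1,4,8,9 already taken and all letters distinct, the only value for X is 5. So X=5.
Step 6. [col 3: K + I ≡ Q (mod 10)] column 3 reads K+I+carry(0)=Q with K=8; with digits 1,4,5,8,9 already taken and all letters distinct, the only value for I is 2 ⇒ I=2.
Step 7. [col 3: K + I ≡ Q (mod 10)] column 3: given K=8, I=2, carry-in 0, and digits 1,2,4,5,8,9 already taken and all letters distinct, K+I≡Q (mod 10) forces Q=0 ⇒ Q=0.
Step 8. [col 4: Y + H ≡ I (mod 10)] column 4: given Y=4, I=2, carry-in 1, and digits 0,1,2,4,5,8,9 already taken and all letters distinct, Y+H≡I (mod 10) forces H=7, so H=7.
Step 9. [col 5: I + U ≡ E (mod 10)] in column 5 we have I+U≡E with carry-in 1; given I=2 and digits 0,1,2,4,5,7,8,9 already taken and all letters distinct, that pins U to 3. So U=3.
Step 10. [col 5: I + U ≡ E (mod 10)] column 5 reads I+U+carry(1)=E with I=2, U=3; with digits 0,1,2,3,4,5,7,8,9 already taken and all letters distinct, the only value for E is 6. So E=6.

Answer: C=9, E=6, H=7, I=2, K=8, Q=0, U=3, W=1, X=5, Y=4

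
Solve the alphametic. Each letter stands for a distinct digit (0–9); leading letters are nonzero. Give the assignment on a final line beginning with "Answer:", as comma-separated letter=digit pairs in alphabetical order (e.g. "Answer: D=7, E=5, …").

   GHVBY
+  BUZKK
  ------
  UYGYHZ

Step 1. [U] the sum has 6 digits but both addends have 5; that extra leading digit U is the final carry, namely 1, so U=1.
Step 2. [col 1: Y + K ≡ Z (mod 10)] Y=4 is one option consistent with column 1 (Y + K ≡ Z (mod 10), carry-in 0) — take it ⇒ Y=4.
Step 3. [col 1: Y + K ≡ Z (mod 10)] Z=6 is one option consistent with column 1 (Y + K ≡ Z (mod 10), carry-in 0) — take it. So Z=6.
Step 4. [col 1: Y + K ≡ Z (mod 10)] from column 1 (Y=4, Z=6, carry-in 0, digits 1,4,6 already taken and all letters distinct): K must equal 2, so K=2.
Step 5. [col 2: B + K ≡ H (mod 10)] H=7 is one option consistent with column 2 (B + K ≡ H (mod 10), carry-in 0) — take it, so H=7.
Step 6. [col 2: B + K ≡ H (mod 10)] column 2 reads B+K+carry(0)=H with K=2, H=7; with digits 1,2,4,6,7 already taken and all letters distinct, the only value for B is 5 ⇒ B=5.
Step 7. [col 3: V + Z ≡ Y (mod 10)] from column 3 (Z=6, Y=4, carry-in 0, digits 1,2,4,5,6,7 already taken and all letters distinct): V must equal 8 ⇒ V=8.
Step 8. [col 4: H + U ≡ G (mod 10)] column 4 reads H+U+carry(1)=G with H=7, U=1; with digits 1,2,4,5,6,7,8 already taken and all letters distinct, the only value for G is 9 ⇒ G=9.

Answer: B=5, G=9, H=7, K=2, U=1, V=8, Y=4, Z=6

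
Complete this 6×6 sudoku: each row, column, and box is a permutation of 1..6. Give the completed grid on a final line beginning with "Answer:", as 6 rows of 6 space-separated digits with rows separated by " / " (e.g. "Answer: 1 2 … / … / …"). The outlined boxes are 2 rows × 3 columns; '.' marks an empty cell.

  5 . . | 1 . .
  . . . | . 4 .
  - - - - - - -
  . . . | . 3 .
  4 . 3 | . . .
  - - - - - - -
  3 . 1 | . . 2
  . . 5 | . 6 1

Step 1. [r5c2∈{4,6}] row 5 places 6 nowhere but r5c2, so r5c2=6.
Step 2. [r1c5∈{2}] nothing but 2 survives at r1c5 ⇒ r1c5=2.
Step 3. [r3c6∈{4,5,6}] r3c6 is the only open cell in col 6 admitting 4 ⇒ r3c6=4.
Step 4. [r6c2∈{2,4}] in box 5, 4 fits only at r6c2. So r6c2=4.
Step 5. [r6c1∈{2}] nothing but 2 survives at r6c1. So r6c1=2.
Step 6. [r5c5∈{5}] r5c5 is down to just 5, so r5c5=5.
Step 7. [r1c2∈{3}] only 3 remains possible at r1c2 ⇒ r1c2=3.
Step 8. [r1c6∈{6}] r1c6's peers cover all but 6. So r1c6=6.
Step 9. [r4c6∈{5}] only 5 remains possible at r4c6. So r4c6=5.
Step 10. [r3c2∈{1,2,5}] row 3 places 5 nowhere but r3c2. So r3c2=5.
Step 11. [r3c1∈{1,6}] across row 3, 1 lands solely at r3c1, so r3c1=1.
Step 12. [r4c2∈{2}] only 2 remains possible at r4c2. So r4c2=2.
Step 13. [r3c3∈{6}] r3c3's peers cover all but 6 ⇒ r3c3=6.
Step 14. [r2c6∈{3}] r2c6's peers cover all but 3. So r2c6=3.
Step 15. [r6c4∈{3}] only 3 remains possible at r6c4 ⇒ r6c4=3.
Step 16. [r3c4∈{2}] nothing but 2 survives at r3c4. So r3c4=2.
Step 17. [r4c5∈{1}] r4c5 is down to just 1, so r4c5=1.
Step 18. [r2c3∈{2}] nothing but 2 survives at r2c3. So r2c3=2.
Step 19. [r4c4∈{6}] r4c4 is down to just 6. So r4c4=6.
Step 20. [r2c4∈{5}] nothing but 5 survives at r2c4 ⇒ r2c4=5.
Step 21. [r2c2∈{1}] r2c2 is down to just 1 ⇒ r2c2=1.
Step 22. [r1c3∈{4}] nothing but 4 survives at r1c3, so r1c3=4.
Step 23. [r5c4∈{4}] r5c4 is down to just 4 ⇒ r5c4=4.
Step 24. [r2c1∈{6}] r2c1 is down to just 6, so r2c1=6.

Answer: 5 3 4 1 2 6 / 6 1 2 5 4 3 / 1 5 6 2 3 4 / 4 2 3 6 1 5 / 3 6 1 4 5 2 / 2 4 5 3 6 1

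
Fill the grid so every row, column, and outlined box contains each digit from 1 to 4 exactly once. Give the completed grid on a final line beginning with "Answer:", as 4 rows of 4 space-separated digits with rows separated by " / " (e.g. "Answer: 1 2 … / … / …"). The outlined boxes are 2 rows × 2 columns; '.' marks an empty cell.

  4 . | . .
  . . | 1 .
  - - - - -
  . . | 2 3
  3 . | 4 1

Step 1. [r2c1∈{2}] nothing but 2 survives at r2c1. So r2c1=2.
Step 2. [r1c2∈{1,3}] r1c2 is the only open cell in row 1 admitting 1. So r1c2=1.
Step 3. [r2c2∈{3}] only 3 remains possible at r2c2. So r2c2=3.
Step 4. [r3c2∈{4}] only 4 remains possible at r3c2 ⇒ r3c2=4.
Step 5. [r1c4∈{2}] r1c4 is down to just 2. So r1c4=2.
Step 6. [r2c4∈{4}] r2c4 has the single candidate 4 ⇒ r2c4=4.
Step 7. [r3c1∈{1}] r3c1 has the single candidate 1 ⇒ r3c1=1.
Step 8. [r1c3∈{3}] nothing but 3 survives at r1c3 ⇒ r1c3=3.
Step 9. [r4c2∈{2}] only 2 remains possible at r4c2. So r4c2=2.

Answer: 4 1 3 2 / 2 3 1 4 / 1 4 2 3 / 3 2 4 1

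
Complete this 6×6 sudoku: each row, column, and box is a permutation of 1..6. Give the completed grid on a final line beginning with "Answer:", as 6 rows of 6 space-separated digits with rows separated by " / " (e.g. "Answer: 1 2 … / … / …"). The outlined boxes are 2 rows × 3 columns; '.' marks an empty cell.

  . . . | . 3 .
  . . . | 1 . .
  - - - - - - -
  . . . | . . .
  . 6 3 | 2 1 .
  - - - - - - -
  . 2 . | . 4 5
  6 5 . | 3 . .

Step 1. [r4c1∈{4,5}] in row 4, 5 fits only at r4c1, so r4c1=5.
Step 2. [r6c3∈{1,4}] across row 6, 4 lands solely at r6c3, so r6c3=4.
Step 3. [r4c6∈{4}] nothing but 4 survives at r4c6, so r4c6=4.
Step 4. [r1c4∈{4,5,6}] in col 4, 4 fits only at r1c4, so r1c4=4.
Step 5. [r2c5∈{2,5,6}] in box 2, 5 fits only at r2c5 ⇒ r2c5=5.
Step 6. [r5c3∈{1}] only 1 remains possible at r5c3 ⇒ r5c3=1.
Step 7. [r3c3∈{2}] r3c3's peers cover all but 2 ⇒ r3c3=2.
Step 8. [r2c3∈{6}] r2c3 has the single candidate 6. So r2c3=6.
Step 9. [r2c6∈{2}] only 2 remains possible at r2c6, so r2c6=2.
Step 10. [r3c5∈{6}] only 6 remains possible at r3c5, so r3c5=6.
Step 11. [r1c2∈{1}] r1c2 is down to just 1. So r1c2=1.
Step 12. [r3c2∈{4}] r3c2's peers cover all but 4 ⇒ r3c2=4.
Step 13. [r5c1∈{3}] only 3 remains possible at r5c1 ⇒ r5c1=3.
Step 14. [r2c1∈{4}] r2c1 is down to just 4, so r2c1=4.
Step 15. [r1c6∈{6}] nothing but 6 survives at r1c6 ⇒ r1c6=6.
Step 16. [r6c6∈{1}] r6c6 has the single candidate 1, so r6c6=1.
Step 17. [r6c5∈{2}] nothing but 2 survives at r6c5. So r6c5=2.
Step 18. [r5c4∈{6}] r5c4 has the single candidate 6 ⇒ r5c4=6.
Step 19. [r2c2∈{3}] nothing but 3 survives at r2c2 ⇒ r2c2=3.
Step 20. [r1c1∈{2}] only 2 remains possible at r1c1. So r1c1=2.
Step 21. [r3c4∈{5}] only 5 remains possible at r3c4. So r3c4=5.
Step 22. [r3c1∈{1}] nothing but 1 survives at r3c1. So r3c1=1.
Step 23. [r1c3∈{5}] only 5 remains possible at r1c3, so r1c3=5.
Step 24. [r3c6∈{3}] r3c6 is down to just 3 ⇒ r3c6=3.

Answer: 2 1 5 4 3 6 / 4 3 6 1 5 2 / 1 4 2 5 6 3 / 5 6 3 2 1 4 / 3 2 1 6 4 5 / 6 5 4 3 2 1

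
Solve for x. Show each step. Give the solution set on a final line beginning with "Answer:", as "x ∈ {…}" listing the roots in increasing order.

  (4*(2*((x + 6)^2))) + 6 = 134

Step 1. [(4*(2*((x + 6)^2))) + 6 = 134] +6 is outermost — subtract 6 both sides ⇒ sub: 4*(2*((x + 6)^2)) = 128.
Step 2. [4*(2*((x + 6)^2)) = 128] 4·(inner) — divide through by 4 ⇒ div: 2*((x + 6)^2) = 32.
Step 3. [2*((x + 6)^2) = 32] 2·(inner) — divide through by 2. So div: (x + 6)^2 = 16.
Step 4. [(x + 6)^2 = 16] LHS squared, RHS 16 ≥ 0: apply √ (±), so sqrt: x + 6 = 4 or -4.
Step 5. [x + 6 = 4 or -4] subtract 6: x sits inside (… + 6), so sub: x = -2 or -10.

Answer: x ∈ {-10, -2}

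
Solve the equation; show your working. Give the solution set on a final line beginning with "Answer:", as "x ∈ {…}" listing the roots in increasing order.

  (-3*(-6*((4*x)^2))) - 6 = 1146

Step 1. [(-3*(-6*((4*x)^2))) - 6 = 1146] -3 divides every term; factor it out ⇒ factor: (-6*((4*x)^2)) + 2 = -382.
Step 2. [(-6*((4*x)^2)) + 2 = -382] the outer +2 inverts by subtracting 2, so sub: -6*((4*x)^2) = -384.
Step 3. [-6*((4*x)^2) = -384] divide by the outer -6 ⇒ div: (4*x)^2 = 64.
Step 4. [(4*x)^2 = 64] 64 ≥ 0, LHS is (·)² — take ±√. So sqrt: 4*x = 8 or -8.
Step 5. [4*x = 8 or -8] LHS = 4·(…); ÷4 both sides. So div: x = 2 or -2.

Answer: x ∈ {-2, 2}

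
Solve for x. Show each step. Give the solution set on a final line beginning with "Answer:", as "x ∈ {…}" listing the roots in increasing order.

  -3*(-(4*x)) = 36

Step 1. [-3*(-(4*x)) = 36] leading coefficient -3: divide by -3 ⇒ div: -(4*x) = -12.
Step 2. [-(4*x) = -12] LHS negated; negate both sides ⇒ neg: 4*x = 12.
Step 3. [4*x = 12] 4 out front; divide by 4, so div: x = 3.

Answer: x ∈ {3}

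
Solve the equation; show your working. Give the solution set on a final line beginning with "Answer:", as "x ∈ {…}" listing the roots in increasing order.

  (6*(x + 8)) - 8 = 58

Step 1. [(6*(x + 8)) - 8 = 58] -8 is outermost — add 8 both sides, so sub: 6*(x + 8) = 66.
Step 2. [6*(x + 8) = 66] 6·(inner) — divide through by 6 ⇒ div: x + 8 = 11.
Step 3. [x + 8 = 11] the outer +8 inverts by subtracting 8. So sub: x = 3.

Answer: x ∈ {3}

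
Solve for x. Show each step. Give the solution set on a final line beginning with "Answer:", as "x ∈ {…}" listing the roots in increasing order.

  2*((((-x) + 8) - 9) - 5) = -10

Step 1. [2*((((-x) + 8) - 9) - 5) = -10] 2·(inner) — divide through by 2. So div: (((-x) + 8) - 9) - 5 = -5.
Step 2. [(((-x) + 8) - 9) - 5 = -5] peel the -5: add 5 from each side, so sub: ((-x) + 8) - 9 = 0.
Step 3. [((-x) + 8) - 9 = 0] -9 is outermost — add 9 both sides ⇒ sub: (-x) + 8 = 9.
Step 4. [(-x) + 8 = 9] subtract 8: x sits inside (… + 8). So sub: -x = 1.
Step 5. [-x = 1] flip signs both sides, so neg: x = -1.

Answer: x ∈ {-1}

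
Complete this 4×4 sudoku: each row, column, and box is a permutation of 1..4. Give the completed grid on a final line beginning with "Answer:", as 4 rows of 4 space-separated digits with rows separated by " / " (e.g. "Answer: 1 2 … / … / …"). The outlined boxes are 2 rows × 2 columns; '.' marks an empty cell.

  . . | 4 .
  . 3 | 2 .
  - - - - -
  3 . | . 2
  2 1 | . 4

Step 1. [r2c4∈{1}] r2c4's peers cover all but 1. So r2c4=1.
Step 2. [r4c3∈{3}] nothing but 3 survives at r4c3. So r4c3=3.
Step 3. [r2c1∈{4}] r2c1's peers cover all but 4, so r2c1=4.
Step 4. [r3c3∈{1}] nothing but 1 survives at r3c3. So r3c3=1.
Step 5. [r3c2∈{4}] r3c2 is down to just 4 ⇒ r3c2=4.
Step 6. [r1c1∈{1}] r1c1 has the single candidate 1, so r1c1=1.
Step 7. [r1c2∈{2}] r1c2 is down to just 2, so r1c2=2.
Step 8. [r1c4∈{3}] r1c4 is down to just 3, so r1c4=3.

Answer: 1 2 4 3 / 4 3 2 1 / 3 4 1 2 / 2 1 3 4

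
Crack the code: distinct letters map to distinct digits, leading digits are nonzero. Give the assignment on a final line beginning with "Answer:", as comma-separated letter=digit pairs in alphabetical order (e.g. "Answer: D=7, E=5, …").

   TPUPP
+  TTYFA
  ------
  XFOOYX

Step 1. [col 1: P + A ≡ X (mod 10)] no forcing yet in column 1 (carry-in 0); P=2 is free and consistent — try it. So P=2.
Step 2. [col 1: P + A ≡ X (mod 10)] several values work for A in column 1 (P + A ≡ X (mod 10), carry-in 0); try A=9, so A=9.
Step 3. [col 1: P + A ≡ X (mod 10)] column 1 reads P+A+carry(0)=X with P=2, A=9; with digits 2,9 already taken and all letters distinct, the only value for X is 1, so X=1.
Step 4. [col 2: P + F ≡ Y (mod 10)] several values work for F in column 2 (P + F ≡ Y (mod 10), carry-in 1); try F=0 ⇒ F=0.
Step 5. [col 2: P + F ≡ Y (mod 10)] from column 2 (P=2, F=0, carry-in 1, digits 0,1,2,9 already taken and all letters distinct): Y must equal 3. So Y=3.
Step 6. [col 3: U + Y ≡ O (mod 10)] no forcing yet in column 3 (carry-in 0); U=4 is free and consistent — try it. So U=4.
Step 7. [col 3: U + Y ≡ O (mod 10)] in column 3 we have U+Y≡O with carry-in 0; given U=4, Y=3 and digits 0,1,2,3,4,9 already taken and all letters distinct, that pins O to 7, so O=7.
Step 8. [col 4: P + T ≡ O (mod 10)] column 4 reads P+T+carry(0)=O with P=2, O=7; with digits 0,1,2,3,4,7,9 already taken and all letters distinct, the only value for T is 5 ⇒ T=5.

Answer: A=9, F=0, O=7, P=2, T=5, U=4, X=1, Y=3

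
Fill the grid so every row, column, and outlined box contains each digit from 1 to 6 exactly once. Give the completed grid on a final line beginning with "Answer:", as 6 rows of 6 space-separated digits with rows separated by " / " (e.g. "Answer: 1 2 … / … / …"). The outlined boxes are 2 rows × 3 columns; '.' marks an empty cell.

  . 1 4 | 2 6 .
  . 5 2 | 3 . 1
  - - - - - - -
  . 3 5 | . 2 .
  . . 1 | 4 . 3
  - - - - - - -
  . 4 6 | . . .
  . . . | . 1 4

Step 1. [r5c4∈{5}] nothing but 5 survives at r5c4, so r5c4=5.
Step 2. [r6c2∈{2}] nothing but 2 survives at r6c2. So r6c2=2.
Step 3. [r3c6∈{6}] r3c6's peers cover all but 6. So r3c6=6.
Step 4. [r1c1∈{3}] r1c1 has the single candidate 3 ⇒ r1c1=3.
Step 5. [r4c2∈{6}] r4c2's peers cover all but 6 ⇒ r4c2=6.
Step 6. [r6c3∈{3}] nothing but 3 survives at r6c3. So r6c3=3.
Step 7. [r5c5∈{3}] r5c5's peers cover all but 3. So r5c5=3.
Step 8. [r5c6∈{2}] r5c6 has the single candidate 2. So r5c6=2.
Step 9. [r5c1∈{1}] only 1 remains possible at r5c1 ⇒ r5c1=1.
Step 10. [r4c1∈{2}] r4c1's peers cover all but 2 ⇒ r4c1=2.
Step 11. [r3c4∈{1}] r3c4 has the single candidate 1, so r3c4=1.
Step 12. [r2c5∈{4}] r2c5 has the single candidate 4. So r2c5=4.
Step 13. [r1c6∈{5}] r1c6's peers cover all but 5, so r1c6=5.
Step 14. [r6c4∈{6}] r6c4 is down to just 6. So r6c4=6.
Step 15. [r4c5∈{5}] r4c5 is down to just 5. So r4c5=5.
Step 16. [r6c1∈{5}] nothing but 5 survives at r6c1. So r6c1=5.
Step 17. [r3c1∈{4}] nothing but 4 survives at r3c1, so r3c1=4.
Step 18. [r2c1∈{6}] nothing but 6 survives at r2c1, so r2c1=6.

Answer: 3 1 4 2 6 5 / 6 5 2 3 4 1 / 4 3 5 1 2 6 / 2 6 1 4 5 3 / 1 4 6 5 3 2 / 5 2 3 6 1 4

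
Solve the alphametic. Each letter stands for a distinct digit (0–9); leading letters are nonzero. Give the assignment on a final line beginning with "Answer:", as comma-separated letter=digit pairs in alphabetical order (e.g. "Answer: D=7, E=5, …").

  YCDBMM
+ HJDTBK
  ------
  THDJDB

Step 1. [col 1: M + K ≡ B (mod 10)] no forcing yet in column 1 (carry-in 0); M=8 is free and consistent — try it. So M=8.
Step 2. [col 1: M + K ≡ B (mod 10)] no forcing yet in column 1 (carry-in 0); K=3 is free and consistent — try it, so K=3.
Step 3. [col 1: M + K ≡ B (mod 10)] from column 1 (M=8, K=3, carry-in 0, digits 3,8 already taken and all letters distinct): B must equal 1. So B=1.
Step 4. [col 2: M + B ≡ D (mod 10)] column 2 reads M+B+carry(1)=D with M=8, B=1; with digits 1,3,8 already taken and all letters distinct, the only value for D is 0 ⇒ D=0.
Step 5. [col 3: B + T ≡ J (mod 10)] J=9 is one option consistent with column 3 (B + T ≡ J (mod 10), carry-in 1) — take it, so J=9.
Step 6. [col 3: B + T ≡ J (mod 10)] in column 3 we have B+T≡J with carry-in 1; given B=1, J=9 and digits 0,1,3,8,9 already taken and all letters distinct, that pins T to 7 ⇒ T=7.
Step 7. [col 5: C + J ≡ H (mod 10)] no forcing yet in column 5 (carry-in 0); H=4 is free and consistent — try it, so H=4.
Step 8. [col 5: C + J ≡ H (mod 10)] from column 5 (J=9, H=4, carry-in 0, digits 0,1,3,4,7,8,9 already taken and all letters distinct): C must equal 5 ⇒ C=5.
Step 9. [col 6: Y + H ≡ T (mod 10)] in column 6 we have Y+H≡T with carry-in 1; given H=4, T=7 and digits 0,1,3,4,5,7,8,9 already taken and all letters distinct, that pins Y to 2, so Y=2.

Answer: B=1, C=5, D=0, H=4, J=9, K=3, M=8, T=7, Y=2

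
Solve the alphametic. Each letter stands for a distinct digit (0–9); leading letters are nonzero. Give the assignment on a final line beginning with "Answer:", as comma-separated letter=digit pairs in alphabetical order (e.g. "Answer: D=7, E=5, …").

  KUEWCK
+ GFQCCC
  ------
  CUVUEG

Step 1. [col 1: K + C ≡ G (mod 10)] several values work for C in column 1 (K + C ≡ G (mod 10), carry-in 0); try C=6 ⇒ C=6.
Step 2. [col 1: K + C ≡ G (mod 10)] column 1 (K + C ≡ G (mod 10), carry-in 0) doesn't pin K yet; pick K=5 and continue, so K=5.
Step 3. [col 1: K + C ≡ G (mod 10)] column 1: given K=5, C=6, carry-in 0, and digits 5,6 already taken and all letters distinct, K+C≡G (mod 10) forces G=1, so G=1.
Step 4. [col 2: C + C ≡ E (mod 10)] column 2 reads C+C+carry(1)=E with C=6; with digits 1,5,6 already taken and all letters distinct, the only value for E is 3. So E=3.
Step 5. [col 3: W + C ≡ U (mod 10)] W=2 is one option consistent with column 3 (W + C ≡ U (mod 10), carry-in 1) — take it ⇒ W=2.
Step 6. [col 3: W + C ≡ U (mod 10)] column 3: given W=2, C=6, carry-in 1, and digits 1,2,3,5,6 already taken and all letters distinct, W+C≡U (mod 10) forces U=9. So U=9.
Step 7. [col 4: E + Q ≡ V (mod 10)] no forcing yet in column 4 (carry-in 0); V=7 is free and consistent — try it. So V=7.
Step 8. [col 4: E + Q ≡ V (mod 10)] in column 4 we have E+Q≡V with carry-in 0; given E=3, V=7 and digits 1,2,3,5,6,7,9 already taken and all letters distinct, that pins Q to 4, so Q=4.
Step 9. [col 5: U + F ≡ U (mod 10)] column 5 reads U+F+carry(0)=U with U=9; with digits 1,2,3,4,5,6,7,9 already taken and all letters distinct, the only value for F is 0 ⇒ F=0.

Answer: C=6, E=3, F=0, G=1, K=5, Q=4, U=9, V=7, W=2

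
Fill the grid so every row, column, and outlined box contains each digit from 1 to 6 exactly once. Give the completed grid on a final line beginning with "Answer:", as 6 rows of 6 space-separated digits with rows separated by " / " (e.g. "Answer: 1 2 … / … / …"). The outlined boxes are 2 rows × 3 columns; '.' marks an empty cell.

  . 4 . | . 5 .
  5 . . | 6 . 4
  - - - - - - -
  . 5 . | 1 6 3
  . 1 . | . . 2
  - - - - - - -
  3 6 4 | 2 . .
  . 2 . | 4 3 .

Step 1. [r1c6∈{1}] r1c6 is down to just 1, so r1c6=1.
Step 2. [r2c3∈{1,2,3}] r2c3 is the only open cell in row 2 admitting 1 ⇒ r2c3=1.
Step 3. [r4c3∈{3,6}] across row 4, 3 lands solely at r4c3. So r4c3=3.
Step 4. [r3c3∈{2}] r3c3's peers cover all but 2 ⇒ r3c3=2.
Step 5. [r4c1∈{4,6}] row 4 places 6 nowhere but r4c1, so r4c1=6.
Step 6. [r6c6∈{5,6}] row 6 places 6 nowhere but r6c6 ⇒ r6c6=6.
Step 7. [r5c5∈{1}] r5c5 has the single candidate 1. So r5c5=1.
Step 8. [r6c1∈{1}] r6c1's peers cover all but 1. So r6c1=1.
Step 9. [r1c3∈{6}] only 6 remains possible at r1c3, so r1c3=6.
Step 10. [r3c1∈{4}] r3c1 is down to just 4. So r3c1=4.
Step 11. [r4c5∈{4}] r4c5's peers cover all but 4, so r4c5=4.
Step 12. [r1c4∈{3}] r1c4 is down to just 3 ⇒ r1c4=3.
Step 13. [r2c2∈{3}] r2c2 is down to just 3, so r2c2=3.
Step 14. [r6c3∈{5}] r6c3's peers cover all but 5, so r6c3=5.
Step 15. [r1c1∈{2}] r1c1 has the single candidate 2 ⇒ r1c1=2.
Step 16. [r4c4∈{5}] r4c4 is down to just 5. So r4c4=5.
Step 17. [r5c6∈{5}] r5c6 is down to just 5. So r5c6=5.
Step 18. [r2c5∈{2}] r2c5 is down to just 2 ⇒ r2c5=2.

Answer: 2 4 6 3 5 1 / 5 3 1 6 2 4 / 4 5 2 1 6 3 / 6 1 3 5 4 2 / 3 6 4 2 1 5 / 1 2 5 4 3 6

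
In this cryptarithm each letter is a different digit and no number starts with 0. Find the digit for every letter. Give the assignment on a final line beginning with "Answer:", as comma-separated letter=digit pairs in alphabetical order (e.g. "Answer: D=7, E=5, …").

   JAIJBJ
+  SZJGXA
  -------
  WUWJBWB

Step 1. [col 1: J + A ≡ B (mod 10)] column 1 (J + A ≡ B (mod 10), carry-in 0) doesn't pin J yet; pick J=5 and continue ⇒ J=5.
Step 2. [col 1: J + A ≡ B (mod 10)] column 1 (J + A ≡ B (mod 10), carry-in 0) doesn't pin A yet; pick A=7 and continue, so A=7.
Step 3. [W] W is the leading digit of a 7-digit sum of two 6-digit numbers; the final carry is exactly 1 ⇒ W=1.
Step 4. [col 1: J + A ≡ B (mod 10)] in column 1 we have J+A≡B with carry-in 0; given J=5, A=7 and digits 1,5,7 already taken and all letters distinct, that pins B to 2. So B=2.
Step 5. [col 2: B + X ≡ W (mod 10)] in column 2 we have B+X≡W with carry-in 1; given B=2, W=1 and digits 1,2,5,7 already taken and all letters distinct, that pins X to 8. So X=8.
Step 6. [col 3: J + G ≡ B (mod 10)] in column 3 we have J+G≡B with carry-in 1; given J=5, B=2 and digits 1,2,5,7,8 already taken and all letters distinct, that pins G to 6, so G=6.
Step 7. [col 4: I + J ≡ J (mod 10)] column 4: given J=5, carry-in 1, and digits 1,2,5,6,7,8 already taken and all letters distinct, I+J≡J (mod 10) forces I=9 ⇒ I=9.
Step 8. [col 5: A + Z ≡ W (mod 10)] from column 5 (A=7, W=1, carry-in 1, digits 1,2,5,6,7,8,9 already taken and all letters distinct): Z must equal 3. So Z=3.
Step 9. [col 6: J + S ≡ U (mod 10)] in column 6 we have J+S≡U with carry-in 1; given J=5 and digits 1,2,3,5,6,7,8,9 already taken and all letters distinct, that pins U to 0. So U=0.
Step 10. [col 6: J + S ≡ U (mod 10)] column 6: given J=5, U=0, carry-in 1, and digits 0,1,2,3,5,6,7,8,9 already taken and all letters distinct, J+S≡U (mod 10) forces S=4, so S=4.

Answer: A=7, B=2, G=6, I=9, J=5, S=4, U=0, W=1, X=8, Z=3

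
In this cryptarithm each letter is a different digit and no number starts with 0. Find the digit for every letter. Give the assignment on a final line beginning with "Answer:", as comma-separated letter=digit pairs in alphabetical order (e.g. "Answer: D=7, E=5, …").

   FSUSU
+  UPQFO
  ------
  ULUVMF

Step 1. [col 1: U + O ≡ F (mod 10)] no forcing yet in column 1 (carry-in 0); O=7 is free and consistent — try it. So O=7.
Step 2. [col 1: U + O ≡ F (mod 10)] column 1 (U + O ≡ F (mod 10), carry-in 0) doesn't pin U yet; pick U=1 and continue. So U=1.
Step 3. [col 1: U + O ≡ F (mod 10)] column 1 reads U+O+carry(0)=F with U=1, O=7; with digits 1,7 already taken and all letters distinct, the only value for F is 8. So F=8.
Step 4. [col 2: S + F ≡ M (mod 10)] M=3 is one option consistent with column 2 (S + F ≡ M (mod 10), carry-in 0) — take it. So M=3.
Step 5. [col 2: S + F ≡ M (mod 10)] column 2: given F=8, M=3, carry-in 0, and digits 1,3,7,8 already taken and all letters distinct, S+F≡M (mod 10) forces S=5, so S=5.
Step 6. [col 3: U + Q ≡ V (mod 10)] Q=2 is one option consistent with column 3 (U + Q ≡ V (mod 10), carry-in 1) — take it, so Q=2.
Step 7. [col 3: U + Q ≡ V (mod 10)] column 3: given U=1, Q=2, carry-in 1, and digits 1,2,3,5,7,8 already taken and all letters distinct, U+Q≡V (mod 10) forces V=4, so V=4.
Step 8. [col 4: S + P ≡ U (mod 10)] column 4: given S=5, U=1, carry-in 0, and digits 1,2,3,4,5,7,8 already taken and all letters distinct, S+P≡U (mod 10) forces P=6. So P=6.
Step 9. [col 5: F + U ≡ L (mod 10)] in column 5 we have F+U≡L with carry-in 1; given F=8, U=1 and digits 1,2,3,4,5,6,7,8 already taken and all letters distinct, that pins L to 0. So L=0.

Answer: F=8, L=0, M=3, O=7, P=6, Q=2, S=5, U=1, V=4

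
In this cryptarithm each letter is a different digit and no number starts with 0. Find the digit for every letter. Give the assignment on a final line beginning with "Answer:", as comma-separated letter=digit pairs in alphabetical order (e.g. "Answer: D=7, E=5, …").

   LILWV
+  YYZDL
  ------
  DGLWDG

Step 1. [col 1: V + L ≡ G (mod 10)] no forcing yet in column 1 (carry-in 0); V=8 is free and consistent — try it ⇒ V=8.
Step 2. [col 1: V + L ≡ G (mod 10)] several values work for L in column 1 (V + L ≡ G (mod 10), carry-in 0); try L=2. So L=2.
Step 3. [D] adding two 5-digit numbers gives at most 5+1 digits, and here it does — D is that final carry and must be 1. So D=1.
Step 4. [col 1: V + L ≡ G (mod 10)] in column 1 we have V+L≡G with carry-in 0; given V=8, L=2 and digits 1,2,8 already taken and all letters distinct, that pins G to 0 ⇒ G=0.
Step 5. [col 2: W + D ≡ D (mod 10)] column 2: given D=1, carry-in 1, and digits 0,1,2,8 already taken and all letters distinct, W+D≡D (mod 10) forces W=9. So W=9.
Step 6. [col 3: L + Z ≡ W (mod 10)] from column 3 (L=2, W=9, carry-in 1, digits 0,1,2,8,9 already taken and all letters distinct): Z must equal 6 ⇒ Z=6.
Step 7. [col 4: I + Y ≡ L (mod 10)] several values work for Y in column 4 (I + Y ≡ L (mod 10), carry-in 0); try Y=7 ⇒ Y=7.
Step 8. [col 4: I + Y ≡ L (mod 10)] in column 4 we have I+Y≡L with carry-in 0; given Y=7, L=2 and digits 0,1,2,6,7,8,9 already taken and all letters distinct, that pins I to 5 ⇒ I=5.

Answer: D=1, G=0, I=5, L=2, V=8, W=9, Y=7, Z=6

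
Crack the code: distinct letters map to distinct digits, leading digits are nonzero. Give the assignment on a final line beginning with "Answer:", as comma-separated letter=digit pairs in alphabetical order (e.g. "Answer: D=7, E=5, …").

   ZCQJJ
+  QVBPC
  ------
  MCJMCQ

Step 1. [col 1: J + C ≡ Q (mod 10)] no forcing yet in column 1 (carry-in 0); J=2 is free and consistent — try it ⇒ J=2.
Step 2. [col 1: J + C ≡ Q (mod 10)] no forcing yet in column 1 (carry-in 0); Q=8 is free and consistent — try it. So Q=8.
Step 3. [M] adding two 5-digit numbers gives at most 5+1 digits, and here it does — M is that final carry and must be 1. So M=1.
Step 4. [col 1: J + C ≡ Q (mod 10)] from column 1 (J=2, Q=8, carry-in 0, digits 1,2,8 already taken and all letters distinct): C must equal 6. So C=6.
Step 5. [col 2: J + P ≡ C (mod 10)] from column 2 (J=2, C=6, carry-in 0, digits 1,2,6,8 already taken and all letters distinct): P must equal 4. So P=4.
Step 6. [col 3: Q + B ≡ M (mod 10)] column 3: given Q=8, M=1, carry-in 0, and digits 1,2,4,6,8 already taken and all letters distinct, Q+B≡M (mod 10) forces B=3. So B=3.
Step 7. [col 4: C + V ≡ J (mod 10)] column 4 reads C+V+carry(1)=J with C=6, J=2; with digits 1,2,3,4,6,8 already taken and all letters distinct, the only value for V is 5. So V=5.
Step 8. [col 5: Z + Q ≡ C (mod 10)] from column 5 (Q=8, C=6, carry-in 1, digits 1,2,3,4,5,6,8 already taken and all letters distinct): Z must equal 7. So Z=7.

Answer: B=3, C=6, J=2, M=1, P=4, Q=8, V=5, Z=7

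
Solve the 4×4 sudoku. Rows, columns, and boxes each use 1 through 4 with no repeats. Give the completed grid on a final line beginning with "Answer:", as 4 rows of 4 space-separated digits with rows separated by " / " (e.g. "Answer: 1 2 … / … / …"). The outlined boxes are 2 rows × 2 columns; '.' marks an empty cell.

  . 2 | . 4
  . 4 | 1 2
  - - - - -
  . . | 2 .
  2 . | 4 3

Step 1. [r3c1∈{1,3,4}] across row 3, 4 lands solely at r3c1, so r3c1=4.
Step 2. [r1c1∈{1,3}] row 1 places 1 nowhere but r1c1. So r1c1=1.
Step 3. [r3c4∈{1}] r3c4's peers cover all but 1, so r3c4=1.
Step 4. [r3c2∈{3}] nothing but 3 survives at r3c2, so r3c2=3.
Step 5. [r4c2∈{1}] r4c2 has the single candidate 1 ⇒ r4c2=1.
Step 6. [r1c3∈{3}] r1c3 is down to just 3, so r1c3=3.
Step 7. [r2c1∈{3}] only 3 remains possible at r2c1 ⇒ r2c1=3.

Answer: 1 2 3 4 / 3 4 1 2 / 4 3 2 1 / 2 1 4 3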